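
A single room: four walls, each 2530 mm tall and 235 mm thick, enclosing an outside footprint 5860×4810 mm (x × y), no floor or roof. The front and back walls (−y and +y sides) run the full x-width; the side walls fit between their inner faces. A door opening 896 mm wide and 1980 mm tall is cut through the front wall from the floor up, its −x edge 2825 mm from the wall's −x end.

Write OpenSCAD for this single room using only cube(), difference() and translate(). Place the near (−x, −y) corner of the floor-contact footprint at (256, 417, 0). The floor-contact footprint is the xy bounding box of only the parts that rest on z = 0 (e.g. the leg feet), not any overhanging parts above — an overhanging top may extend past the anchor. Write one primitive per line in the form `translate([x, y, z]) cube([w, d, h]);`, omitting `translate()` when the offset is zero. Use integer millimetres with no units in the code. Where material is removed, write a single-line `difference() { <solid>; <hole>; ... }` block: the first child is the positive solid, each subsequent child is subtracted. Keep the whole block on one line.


difference() { translate([256, 417, 0]) cube([5860, 235, 2530]); translate([3081, 417, 0]) cube([896, 235, 1980]); }
translate([256, 4992, 0]) cube([5860, 235, 2530]);
translate([256, 652, 0]) cube([235, 4340, 2530]);
translate([5881, 652, 0]) cube([235, 4340, 2530]);


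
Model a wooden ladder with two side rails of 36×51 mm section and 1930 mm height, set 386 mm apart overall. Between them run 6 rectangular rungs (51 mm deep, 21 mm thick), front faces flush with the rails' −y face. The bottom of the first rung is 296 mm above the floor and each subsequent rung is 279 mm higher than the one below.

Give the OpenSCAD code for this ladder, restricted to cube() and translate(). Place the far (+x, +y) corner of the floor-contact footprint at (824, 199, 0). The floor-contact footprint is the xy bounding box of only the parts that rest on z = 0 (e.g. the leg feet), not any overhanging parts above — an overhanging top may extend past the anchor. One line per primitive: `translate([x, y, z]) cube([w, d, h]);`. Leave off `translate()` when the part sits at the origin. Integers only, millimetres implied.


translate([438, 148, 0]) cube([36, 51, 1930]);
translate([788, 148, 0]) cube([36, 51, 1930]);
translate([474, 148, 296]) cube([314, 51, 21]);
translate([474, 148, 575]) cube([314, 51, 21]);
translate([474, 148, 854]) cube([314, 51, 21]);
translate([474, 148, 1133]) cube([314, 51, 21]);
translate([474, 148, 1412]) cube([314, 51, 21]);
translate([474, 148, 1691]) cube([314, 51, 21]);


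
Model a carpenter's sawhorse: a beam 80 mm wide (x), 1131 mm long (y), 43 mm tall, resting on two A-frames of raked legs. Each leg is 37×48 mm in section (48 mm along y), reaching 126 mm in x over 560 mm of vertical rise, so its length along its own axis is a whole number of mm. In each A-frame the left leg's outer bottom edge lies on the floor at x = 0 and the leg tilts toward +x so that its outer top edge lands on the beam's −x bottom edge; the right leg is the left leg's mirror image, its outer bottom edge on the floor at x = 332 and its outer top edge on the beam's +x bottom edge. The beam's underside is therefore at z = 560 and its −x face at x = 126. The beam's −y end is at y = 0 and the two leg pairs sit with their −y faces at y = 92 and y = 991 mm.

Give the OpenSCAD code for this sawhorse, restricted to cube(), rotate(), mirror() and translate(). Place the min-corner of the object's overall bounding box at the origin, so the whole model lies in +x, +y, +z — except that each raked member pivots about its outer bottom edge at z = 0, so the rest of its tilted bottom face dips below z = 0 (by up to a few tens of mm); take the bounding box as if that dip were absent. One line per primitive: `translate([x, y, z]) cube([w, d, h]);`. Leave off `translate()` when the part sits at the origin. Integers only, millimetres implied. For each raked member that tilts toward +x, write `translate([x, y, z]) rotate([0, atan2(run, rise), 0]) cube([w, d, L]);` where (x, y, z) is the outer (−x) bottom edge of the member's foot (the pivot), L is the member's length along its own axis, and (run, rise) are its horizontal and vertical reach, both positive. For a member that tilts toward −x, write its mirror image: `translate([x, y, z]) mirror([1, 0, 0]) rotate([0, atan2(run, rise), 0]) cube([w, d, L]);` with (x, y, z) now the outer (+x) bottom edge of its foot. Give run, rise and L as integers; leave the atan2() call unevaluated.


translate([126, 0, 560]) cube([80, 1131, 43]);
translate([0, 92, 0]) rotate([0, atan2(126, 560), 0]) cube([37, 48, 574]);
translate([332, 92, 0]) mirror([1, 0, 0]) rotate([0, atan2(126, 560), 0]) cube([37, 48, 574]);
translate([0, 991, 0]) rotate([0, atan2(126, 560), 0]) cube([37, 48, 574]);
translate([332, 991, 0]) mirror([1, 0, 0]) rotate([0, atan2(126, 560), 0]) cube([37, 48, 574]);


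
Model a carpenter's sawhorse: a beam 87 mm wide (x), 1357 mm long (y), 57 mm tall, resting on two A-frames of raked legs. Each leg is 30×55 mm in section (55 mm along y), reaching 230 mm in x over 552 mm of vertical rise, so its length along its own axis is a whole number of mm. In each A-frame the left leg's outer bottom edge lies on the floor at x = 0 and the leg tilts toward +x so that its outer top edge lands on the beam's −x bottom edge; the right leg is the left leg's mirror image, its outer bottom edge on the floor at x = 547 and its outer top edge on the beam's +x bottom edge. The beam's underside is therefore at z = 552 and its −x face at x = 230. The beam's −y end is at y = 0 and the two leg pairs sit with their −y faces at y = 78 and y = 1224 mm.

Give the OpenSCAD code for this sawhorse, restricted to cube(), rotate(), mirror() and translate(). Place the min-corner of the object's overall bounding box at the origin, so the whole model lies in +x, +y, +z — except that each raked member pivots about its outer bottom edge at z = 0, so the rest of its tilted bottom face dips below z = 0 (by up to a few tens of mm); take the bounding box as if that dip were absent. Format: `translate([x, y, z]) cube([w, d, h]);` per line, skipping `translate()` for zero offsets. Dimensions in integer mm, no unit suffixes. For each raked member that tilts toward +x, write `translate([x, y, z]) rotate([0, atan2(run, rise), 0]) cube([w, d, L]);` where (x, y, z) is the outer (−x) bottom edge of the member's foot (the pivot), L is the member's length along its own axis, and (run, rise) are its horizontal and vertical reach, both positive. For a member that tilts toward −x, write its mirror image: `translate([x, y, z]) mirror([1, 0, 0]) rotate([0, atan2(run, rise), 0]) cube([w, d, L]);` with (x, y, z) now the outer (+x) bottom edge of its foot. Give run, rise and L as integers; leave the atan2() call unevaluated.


translate([230, 0, 552]) cube([87, 1357, 57]);
translate([0, 78, 0]) rotate([0, atan2(230, 552), 0]) cube([30, 55, 598]);
translate([547, 78, 0]) mirror([1, 0, 0]) rotate([0, atan2(230, 552), 0]) cube([30, 55, 598]);
translate([0, 1224, 0]) rotate([0, atan2(230, 552), 0]) cube([30, 55, 598]);
translate([547, 1224, 0]) mirror([1, 0, 0]) rotate([0, atan2(230, 552), 0]) cube([30, 55, 598]);


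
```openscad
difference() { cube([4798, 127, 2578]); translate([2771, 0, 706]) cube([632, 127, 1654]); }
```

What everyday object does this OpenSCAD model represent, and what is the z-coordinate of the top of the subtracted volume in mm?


A wall with a window opening. The window head height is 2360 mm.

A wall with a rectangular opening subtracted — a window. Sill at z = 706, opening 1654 mm tall, so the head is at 706 + 1654 = 2360 mm.


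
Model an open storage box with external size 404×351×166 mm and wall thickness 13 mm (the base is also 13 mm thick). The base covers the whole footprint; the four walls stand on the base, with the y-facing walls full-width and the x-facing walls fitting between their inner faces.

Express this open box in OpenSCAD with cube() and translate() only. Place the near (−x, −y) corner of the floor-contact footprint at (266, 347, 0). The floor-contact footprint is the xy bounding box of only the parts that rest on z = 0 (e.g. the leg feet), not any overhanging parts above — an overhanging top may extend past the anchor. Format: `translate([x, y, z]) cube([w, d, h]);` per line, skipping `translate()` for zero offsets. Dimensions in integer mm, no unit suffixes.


translate([266, 347, 0]) cube([404, 351, 13]);
translate([266, 347, 13]) cube([404, 13, 153]);
translate([266, 685, 13]) cube([404, 13, 153]);
translate([266, 360, 13]) cube([13, 325, 153]);
translate([657, 360, 13]) cube([13, 325, 153]);


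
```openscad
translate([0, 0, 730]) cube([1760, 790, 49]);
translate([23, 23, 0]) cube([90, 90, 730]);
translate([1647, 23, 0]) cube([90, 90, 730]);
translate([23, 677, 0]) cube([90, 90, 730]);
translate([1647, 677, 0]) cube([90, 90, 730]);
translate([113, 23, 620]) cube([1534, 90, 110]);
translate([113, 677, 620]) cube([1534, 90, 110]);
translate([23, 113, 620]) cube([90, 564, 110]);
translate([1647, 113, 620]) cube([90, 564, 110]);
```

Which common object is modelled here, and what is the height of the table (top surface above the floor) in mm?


A table. The table height is 779 mm.

A 1760×790×49 slab sits at z = 730 on four 90 mm square posts — a table. The top surface is at 730 + 49 = 779 mm.


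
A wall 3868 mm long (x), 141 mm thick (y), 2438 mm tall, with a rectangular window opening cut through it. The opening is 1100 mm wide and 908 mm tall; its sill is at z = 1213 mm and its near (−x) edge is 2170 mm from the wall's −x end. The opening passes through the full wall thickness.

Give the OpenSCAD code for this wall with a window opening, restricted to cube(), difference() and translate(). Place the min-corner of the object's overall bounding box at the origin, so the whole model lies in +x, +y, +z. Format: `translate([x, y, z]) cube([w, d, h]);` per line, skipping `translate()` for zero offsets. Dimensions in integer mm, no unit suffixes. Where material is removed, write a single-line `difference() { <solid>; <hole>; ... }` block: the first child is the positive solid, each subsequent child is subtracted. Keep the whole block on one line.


difference() { cube([3868, 141, 2438]); translate([2170, 0, 1213]) cube([1100, 141, 908]); }


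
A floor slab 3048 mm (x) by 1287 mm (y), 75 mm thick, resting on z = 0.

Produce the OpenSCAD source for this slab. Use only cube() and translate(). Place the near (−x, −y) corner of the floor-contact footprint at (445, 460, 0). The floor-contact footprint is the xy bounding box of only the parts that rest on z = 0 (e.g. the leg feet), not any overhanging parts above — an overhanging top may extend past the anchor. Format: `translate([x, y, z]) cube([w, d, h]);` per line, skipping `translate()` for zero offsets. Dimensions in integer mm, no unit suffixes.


translate([445, 460, 0]) cube([3048, 1287, 75]);


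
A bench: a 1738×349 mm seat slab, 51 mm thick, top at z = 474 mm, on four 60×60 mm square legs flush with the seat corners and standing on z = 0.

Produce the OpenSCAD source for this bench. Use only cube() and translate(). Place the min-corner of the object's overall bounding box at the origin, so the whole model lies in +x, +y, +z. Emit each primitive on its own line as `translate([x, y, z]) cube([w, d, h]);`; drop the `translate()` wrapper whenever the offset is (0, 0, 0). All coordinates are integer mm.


// leg_h = 474 − 51 = 423
translate([0, 0, 423]) cube([1738, 349, 51]);
cube([60, 60, 423]);
translate([0, 289, 0]) cube([60, 60, 423]);
translate([1678, 0, 0]) cube([60, 60, 423]);
translate([1678, 289, 0]) cube([60, 60, 423]);


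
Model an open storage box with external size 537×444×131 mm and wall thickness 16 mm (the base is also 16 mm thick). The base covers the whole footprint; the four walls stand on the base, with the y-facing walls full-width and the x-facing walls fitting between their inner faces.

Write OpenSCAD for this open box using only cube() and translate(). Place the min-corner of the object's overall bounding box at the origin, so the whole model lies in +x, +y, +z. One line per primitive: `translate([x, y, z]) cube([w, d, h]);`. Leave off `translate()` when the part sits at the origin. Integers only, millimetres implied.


cube([537, 444, 16]);
translate([0, 0, 16]) cube([537, 16, 115]);
translate([0, 428, 16]) cube([537, 16, 115]);
translate([0, 16, 16]) cube([16, 412, 115]);
translate([521, 16, 16]) cube([16, 412, 115]);


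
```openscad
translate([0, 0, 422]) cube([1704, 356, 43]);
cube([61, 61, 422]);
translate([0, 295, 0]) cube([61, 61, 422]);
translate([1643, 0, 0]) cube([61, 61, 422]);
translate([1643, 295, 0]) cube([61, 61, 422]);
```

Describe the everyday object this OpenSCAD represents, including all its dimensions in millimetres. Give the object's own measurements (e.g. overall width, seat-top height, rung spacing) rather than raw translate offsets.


A bench: a 1704×356 mm seat slab, 43 mm thick, top at z = 465 mm, on four 61×61 mm square legs flush with the seat corners and standing on z = 0.


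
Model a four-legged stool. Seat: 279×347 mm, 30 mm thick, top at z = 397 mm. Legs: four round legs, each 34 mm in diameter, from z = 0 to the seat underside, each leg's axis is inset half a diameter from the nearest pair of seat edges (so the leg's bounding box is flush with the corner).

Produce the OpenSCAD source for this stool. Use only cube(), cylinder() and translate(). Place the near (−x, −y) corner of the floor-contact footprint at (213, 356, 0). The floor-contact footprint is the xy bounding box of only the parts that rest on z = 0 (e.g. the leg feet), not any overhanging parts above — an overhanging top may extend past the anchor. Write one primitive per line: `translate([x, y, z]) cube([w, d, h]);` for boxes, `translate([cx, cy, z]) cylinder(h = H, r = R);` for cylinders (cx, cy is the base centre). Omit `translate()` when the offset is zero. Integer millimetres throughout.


translate([213, 356, 367]) cube([279, 347, 30]);
translate([230, 373, 0]) cylinder(h = 367, r = 17);
translate([475, 373, 0]) cylinder(h = 367, r = 17);
translate([230, 686, 0]) cylinder(h = 367, r = 17);
translate([475, 686, 0]) cylinder(h = 367, r = 17);


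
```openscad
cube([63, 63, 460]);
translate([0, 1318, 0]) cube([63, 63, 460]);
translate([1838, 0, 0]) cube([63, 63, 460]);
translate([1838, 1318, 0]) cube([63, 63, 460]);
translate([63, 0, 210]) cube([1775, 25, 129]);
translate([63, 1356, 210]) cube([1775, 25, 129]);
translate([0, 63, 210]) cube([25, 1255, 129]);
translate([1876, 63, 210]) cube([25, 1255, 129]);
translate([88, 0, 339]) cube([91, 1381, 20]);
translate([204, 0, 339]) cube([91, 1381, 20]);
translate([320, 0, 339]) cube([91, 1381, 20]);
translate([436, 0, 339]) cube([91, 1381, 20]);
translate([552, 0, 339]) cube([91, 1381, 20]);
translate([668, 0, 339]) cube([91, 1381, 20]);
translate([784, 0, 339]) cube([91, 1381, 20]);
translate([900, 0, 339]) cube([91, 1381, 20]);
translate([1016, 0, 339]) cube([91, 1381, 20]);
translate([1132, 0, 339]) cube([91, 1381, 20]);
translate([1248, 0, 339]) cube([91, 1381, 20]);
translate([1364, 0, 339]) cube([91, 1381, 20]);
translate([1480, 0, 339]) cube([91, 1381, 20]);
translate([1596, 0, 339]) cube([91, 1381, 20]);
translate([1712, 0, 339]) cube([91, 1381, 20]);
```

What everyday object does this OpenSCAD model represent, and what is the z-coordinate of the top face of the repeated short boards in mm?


A bed frame. The slat-top height is 359 mm.

Four posts, four rails, and a row of slats — a bed frame. Slats sit on the rails at z = 210 + 129 = 339; with slat thickness 20, the top is 359 mm.


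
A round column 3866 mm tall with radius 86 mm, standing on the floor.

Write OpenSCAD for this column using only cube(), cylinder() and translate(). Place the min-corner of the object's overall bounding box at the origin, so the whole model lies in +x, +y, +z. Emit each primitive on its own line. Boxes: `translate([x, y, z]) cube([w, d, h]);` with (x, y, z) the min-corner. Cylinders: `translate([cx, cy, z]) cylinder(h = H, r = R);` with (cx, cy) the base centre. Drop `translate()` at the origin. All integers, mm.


translate([86, 86, 0]) cylinder(h = 3866, r = 86);


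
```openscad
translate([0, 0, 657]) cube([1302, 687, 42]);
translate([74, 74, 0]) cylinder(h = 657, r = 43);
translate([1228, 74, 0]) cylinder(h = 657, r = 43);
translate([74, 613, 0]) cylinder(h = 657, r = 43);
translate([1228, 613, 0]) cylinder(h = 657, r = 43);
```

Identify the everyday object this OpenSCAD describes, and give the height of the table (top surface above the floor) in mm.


A table. The table height is 699 mm.

A 1302×687×42 slab sits at z = 657 on four Ø86 mm round legs — a table. The top surface is at 657 + 42 = 699 mm.


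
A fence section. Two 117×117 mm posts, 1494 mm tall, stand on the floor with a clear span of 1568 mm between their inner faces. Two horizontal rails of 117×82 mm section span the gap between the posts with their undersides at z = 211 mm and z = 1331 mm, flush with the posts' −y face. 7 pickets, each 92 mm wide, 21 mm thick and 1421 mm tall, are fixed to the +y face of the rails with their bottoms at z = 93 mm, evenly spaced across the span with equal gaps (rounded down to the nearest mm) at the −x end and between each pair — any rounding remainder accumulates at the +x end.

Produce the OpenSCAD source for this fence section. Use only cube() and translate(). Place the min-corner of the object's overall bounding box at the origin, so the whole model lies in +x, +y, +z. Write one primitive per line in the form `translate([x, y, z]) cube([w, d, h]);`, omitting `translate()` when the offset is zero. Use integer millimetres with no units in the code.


cube([117, 117, 1494]);
translate([1685, 0, 0]) cube([117, 117, 1494]);
translate([117, 0, 211]) cube([1568, 117, 82]);
translate([117, 0, 1331]) cube([1568, 117, 82]);
translate([232, 117, 93]) cube([92, 21, 1421]);
translate([439, 117, 93]) cube([92, 21, 1421]);
translate([646, 117, 93]) cube([92, 21, 1421]);
translate([853, 117, 93]) cube([92, 21, 1421]);
translate([1060, 117, 93]) cube([92, 21, 1421]);
translate([1267, 117, 93]) cube([92, 21, 1421]);
translate([1474, 117, 93]) cube([92, 21, 1421]);


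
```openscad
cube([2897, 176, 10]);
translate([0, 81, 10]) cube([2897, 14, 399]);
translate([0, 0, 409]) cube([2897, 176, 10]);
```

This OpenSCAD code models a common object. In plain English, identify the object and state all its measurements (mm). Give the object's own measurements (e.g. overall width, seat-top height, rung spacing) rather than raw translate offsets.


An I-beam lying along x, 2897 mm long. Overall section height 419 mm. Two flanges 176 mm wide (y) and 10 mm thick, one on the floor and one at the top; a web 14 mm thick runs between them, centred on the flange width.


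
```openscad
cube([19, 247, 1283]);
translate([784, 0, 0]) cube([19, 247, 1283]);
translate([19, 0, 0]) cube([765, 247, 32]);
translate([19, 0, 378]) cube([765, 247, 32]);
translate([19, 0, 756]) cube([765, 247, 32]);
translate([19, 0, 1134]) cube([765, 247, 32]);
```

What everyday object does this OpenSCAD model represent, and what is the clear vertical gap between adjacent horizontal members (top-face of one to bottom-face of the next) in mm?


A bookshelf. The clear shelf gap is 346 mm.

Two tall side panels with 4 horizontal boards between them — a bookshelf. The first two shelf undersides are at z = 0 and z = 378; with shelf thickness 32, the clear gap is 378 − 0 − 32 = 346 mm.


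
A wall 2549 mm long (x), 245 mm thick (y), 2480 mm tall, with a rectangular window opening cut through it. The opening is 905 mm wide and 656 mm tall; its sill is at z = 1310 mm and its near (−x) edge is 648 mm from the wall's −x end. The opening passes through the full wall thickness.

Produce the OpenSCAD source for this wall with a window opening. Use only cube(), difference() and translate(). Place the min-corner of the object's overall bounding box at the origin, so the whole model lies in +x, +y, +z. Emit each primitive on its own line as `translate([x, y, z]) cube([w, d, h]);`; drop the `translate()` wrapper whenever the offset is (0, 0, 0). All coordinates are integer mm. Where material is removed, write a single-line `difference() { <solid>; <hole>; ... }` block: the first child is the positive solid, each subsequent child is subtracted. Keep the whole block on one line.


difference() { cube([2549, 245, 2480]); translate([648, 0, 1310]) cube([905, 245, 656]); }


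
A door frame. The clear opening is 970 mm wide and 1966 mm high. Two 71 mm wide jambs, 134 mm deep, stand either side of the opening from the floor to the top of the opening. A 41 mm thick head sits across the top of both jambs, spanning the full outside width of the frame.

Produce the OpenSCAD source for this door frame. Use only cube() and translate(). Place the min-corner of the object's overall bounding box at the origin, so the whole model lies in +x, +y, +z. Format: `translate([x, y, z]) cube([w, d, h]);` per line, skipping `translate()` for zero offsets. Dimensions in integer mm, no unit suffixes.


cube([71, 134, 1966]);
translate([1041, 0, 0]) cube([71, 134, 1966]);
translate([0, 0, 1966]) cube([1112, 134, 41]);


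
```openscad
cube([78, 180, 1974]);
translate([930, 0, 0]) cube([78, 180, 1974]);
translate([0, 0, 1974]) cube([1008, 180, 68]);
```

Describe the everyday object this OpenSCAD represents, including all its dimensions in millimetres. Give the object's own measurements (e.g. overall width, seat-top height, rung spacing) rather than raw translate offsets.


A door frame. The clear opening is 852 mm wide and 1974 mm high. Two 78 mm wide jambs, 180 mm deep, stand either side of the opening from the floor to the top of the opening. A 68 mm thick head sits across the top of both jambs, spanning the full outside width of the frame.


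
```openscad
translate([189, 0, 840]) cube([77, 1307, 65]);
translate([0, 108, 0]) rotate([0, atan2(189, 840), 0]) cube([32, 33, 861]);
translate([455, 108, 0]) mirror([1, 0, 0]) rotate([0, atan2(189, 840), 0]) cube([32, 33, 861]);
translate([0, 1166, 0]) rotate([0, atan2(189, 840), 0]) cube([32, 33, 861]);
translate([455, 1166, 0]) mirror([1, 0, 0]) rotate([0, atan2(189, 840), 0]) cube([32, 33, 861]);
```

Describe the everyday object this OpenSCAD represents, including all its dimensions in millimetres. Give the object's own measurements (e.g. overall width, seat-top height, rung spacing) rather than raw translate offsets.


A sawhorse. A 77×1307×65 mm beam (x, y, z) sits on two A-frame leg pairs. Each pair is two raked legs of 32×33 mm section (33 mm along y) splaying symmetrically in x. Each leg rises 840 mm vertically over 189 mm of horizontal reach and is 861 mm long along its own axis. Every leg's outer bottom edge rests on the floor and its outer top edge meets a bottom edge of the beam — the left legs (tilting toward +x) meet the beam's −x bottom edge, the right legs (their mirror images, tilting toward −x) meet its +x bottom edge — so the leg tops tuck under the beam, the beam's underside is 840 mm above the floor, and the feet are 455 mm apart outside-to-outside with the beam centred between them. The two leg pairs are set in 108 mm from either end of the beam.


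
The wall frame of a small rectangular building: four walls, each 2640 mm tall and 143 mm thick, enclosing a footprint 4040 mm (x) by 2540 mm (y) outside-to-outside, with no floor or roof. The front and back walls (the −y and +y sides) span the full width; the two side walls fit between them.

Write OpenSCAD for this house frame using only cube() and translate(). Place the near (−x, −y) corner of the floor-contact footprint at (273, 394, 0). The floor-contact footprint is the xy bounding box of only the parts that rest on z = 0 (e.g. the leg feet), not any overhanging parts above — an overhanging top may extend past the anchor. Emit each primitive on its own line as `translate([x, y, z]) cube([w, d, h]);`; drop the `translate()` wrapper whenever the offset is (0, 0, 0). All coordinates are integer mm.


translate([273, 394, 0]) cube([4040, 143, 2640]);
translate([273, 2791, 0]) cube([4040, 143, 2640]);
translate([273, 537, 0]) cube([143, 2254, 2640]);
translate([4170, 537, 0]) cube([143, 2254, 2640]);


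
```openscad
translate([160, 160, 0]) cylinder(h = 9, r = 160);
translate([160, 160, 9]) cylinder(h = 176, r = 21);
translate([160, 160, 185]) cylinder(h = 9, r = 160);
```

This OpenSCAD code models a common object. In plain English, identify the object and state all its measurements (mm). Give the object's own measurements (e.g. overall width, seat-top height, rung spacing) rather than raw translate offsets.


A spool: two coaxial disc flanges of radius 160 mm and thickness 9 mm, joined by a core cylinder of radius 21 mm and height 176 mm. The lower flange rests on z = 0 and the three cylinders share a vertical axis.


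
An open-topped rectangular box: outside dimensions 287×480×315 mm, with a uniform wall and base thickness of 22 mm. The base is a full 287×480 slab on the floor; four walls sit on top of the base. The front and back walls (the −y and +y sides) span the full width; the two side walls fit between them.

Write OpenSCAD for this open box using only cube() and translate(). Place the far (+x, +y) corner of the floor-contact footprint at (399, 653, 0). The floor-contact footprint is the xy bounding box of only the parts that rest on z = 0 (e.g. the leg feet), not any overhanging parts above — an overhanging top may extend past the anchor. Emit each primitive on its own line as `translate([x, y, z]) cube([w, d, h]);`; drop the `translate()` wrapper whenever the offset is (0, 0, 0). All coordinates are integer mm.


translate([112, 173, 0]) cube([287, 480, 22]);
translate([112, 173, 22]) cube([287, 22, 293]);
translate([112, 631, 22]) cube([287, 22, 293]);
translate([112, 195, 22]) cube([22, 436, 293]);
translate([377, 195, 22]) cube([22, 436, 293]);


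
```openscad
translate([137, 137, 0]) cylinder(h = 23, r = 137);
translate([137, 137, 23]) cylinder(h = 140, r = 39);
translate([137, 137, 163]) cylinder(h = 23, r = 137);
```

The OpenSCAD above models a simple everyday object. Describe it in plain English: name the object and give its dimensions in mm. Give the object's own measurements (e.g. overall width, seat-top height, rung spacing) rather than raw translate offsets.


A spool: two coaxial disc flanges of radius 137 mm and thickness 23 mm, joined by a core cylinder of radius 39 mm and height 140 mm. The lower flange rests on z = 0 and the three cylinders share a vertical axis.


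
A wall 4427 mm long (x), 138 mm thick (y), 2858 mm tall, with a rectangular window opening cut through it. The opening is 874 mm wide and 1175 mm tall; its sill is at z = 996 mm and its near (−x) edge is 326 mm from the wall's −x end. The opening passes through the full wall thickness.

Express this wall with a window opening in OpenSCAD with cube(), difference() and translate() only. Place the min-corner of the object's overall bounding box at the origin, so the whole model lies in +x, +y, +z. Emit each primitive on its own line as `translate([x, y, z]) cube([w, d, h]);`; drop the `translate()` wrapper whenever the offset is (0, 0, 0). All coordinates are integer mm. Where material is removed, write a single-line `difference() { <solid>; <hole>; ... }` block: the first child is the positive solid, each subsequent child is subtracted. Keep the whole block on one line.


difference() { cube([4427, 138, 2858]); translate([326, 0, 996]) cube([874, 138, 1175]); }


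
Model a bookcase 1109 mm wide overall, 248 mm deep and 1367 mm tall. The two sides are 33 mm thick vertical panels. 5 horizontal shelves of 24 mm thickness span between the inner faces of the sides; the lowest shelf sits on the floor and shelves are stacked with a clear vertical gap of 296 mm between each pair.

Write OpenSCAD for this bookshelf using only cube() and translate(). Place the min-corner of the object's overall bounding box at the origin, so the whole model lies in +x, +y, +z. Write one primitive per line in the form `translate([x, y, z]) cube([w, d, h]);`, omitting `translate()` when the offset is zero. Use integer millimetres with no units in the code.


cube([33, 248, 1367]);
translate([1076, 0, 0]) cube([33, 248, 1367]);
translate([33, 0, 0]) cube([1043, 248, 24]);
translate([33, 0, 320]) cube([1043, 248, 24]);
translate([33, 0, 640]) cube([1043, 248, 24]);
translate([33, 0, 960]) cube([1043, 248, 24]);
translate([33, 0, 1280]) cube([1043, 248, 24]);


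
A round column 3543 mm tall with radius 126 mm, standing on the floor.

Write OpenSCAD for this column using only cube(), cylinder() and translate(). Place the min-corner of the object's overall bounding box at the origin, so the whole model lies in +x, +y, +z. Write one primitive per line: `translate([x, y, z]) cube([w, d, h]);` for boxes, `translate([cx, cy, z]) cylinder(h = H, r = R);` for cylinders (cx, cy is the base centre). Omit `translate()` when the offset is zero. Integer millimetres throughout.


translate([126, 126, 0]) cylinder(h = 3543, r = 126);


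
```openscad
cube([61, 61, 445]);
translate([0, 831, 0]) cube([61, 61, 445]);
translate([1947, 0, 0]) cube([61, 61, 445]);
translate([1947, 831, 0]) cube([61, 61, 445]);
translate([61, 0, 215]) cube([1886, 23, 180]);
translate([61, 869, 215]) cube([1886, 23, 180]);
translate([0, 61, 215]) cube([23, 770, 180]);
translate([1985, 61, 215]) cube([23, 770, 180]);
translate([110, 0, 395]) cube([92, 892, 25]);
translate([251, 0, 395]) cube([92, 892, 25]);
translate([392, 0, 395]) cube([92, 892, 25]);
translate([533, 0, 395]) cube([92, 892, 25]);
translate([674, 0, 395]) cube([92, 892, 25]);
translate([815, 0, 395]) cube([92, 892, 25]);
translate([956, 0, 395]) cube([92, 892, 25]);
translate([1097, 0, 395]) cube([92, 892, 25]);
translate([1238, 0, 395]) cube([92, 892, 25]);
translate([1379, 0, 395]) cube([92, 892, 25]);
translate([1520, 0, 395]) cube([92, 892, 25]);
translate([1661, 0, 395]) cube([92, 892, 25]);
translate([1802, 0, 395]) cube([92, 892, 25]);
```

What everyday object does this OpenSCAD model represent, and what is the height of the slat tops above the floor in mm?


A bed frame. The slat-top height is 420 mm.

Four posts, four rails, and a row of slats — a bed frame. Slats sit on the rails at z = 215 + 180 = 395; with slat thickness 25, the top is 420 mm.


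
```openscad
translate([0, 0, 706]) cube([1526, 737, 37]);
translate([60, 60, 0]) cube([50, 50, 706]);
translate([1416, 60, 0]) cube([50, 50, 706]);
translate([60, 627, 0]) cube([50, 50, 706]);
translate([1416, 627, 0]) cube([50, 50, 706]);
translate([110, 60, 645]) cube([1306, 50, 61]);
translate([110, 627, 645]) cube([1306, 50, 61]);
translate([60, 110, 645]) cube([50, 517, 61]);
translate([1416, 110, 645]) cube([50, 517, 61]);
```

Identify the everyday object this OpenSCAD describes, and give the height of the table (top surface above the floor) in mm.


A table. The table height is 743 mm.

A 1526×737×37 slab sits at z = 706 on four 50 mm square posts — a table. The top surface is at 706 + 37 = 743 mm.


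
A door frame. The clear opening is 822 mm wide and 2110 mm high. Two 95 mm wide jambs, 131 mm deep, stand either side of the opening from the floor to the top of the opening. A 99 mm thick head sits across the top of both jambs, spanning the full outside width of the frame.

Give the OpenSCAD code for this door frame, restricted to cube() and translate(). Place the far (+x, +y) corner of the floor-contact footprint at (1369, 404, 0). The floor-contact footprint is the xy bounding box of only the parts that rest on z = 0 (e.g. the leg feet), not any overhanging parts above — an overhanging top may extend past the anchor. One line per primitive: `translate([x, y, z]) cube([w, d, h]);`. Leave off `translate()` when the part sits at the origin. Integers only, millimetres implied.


translate([357, 273, 0]) cube([95, 131, 2110]);
translate([1274, 273, 0]) cube([95, 131, 2110]);
translate([357, 273, 2110]) cube([1012, 131, 99]);


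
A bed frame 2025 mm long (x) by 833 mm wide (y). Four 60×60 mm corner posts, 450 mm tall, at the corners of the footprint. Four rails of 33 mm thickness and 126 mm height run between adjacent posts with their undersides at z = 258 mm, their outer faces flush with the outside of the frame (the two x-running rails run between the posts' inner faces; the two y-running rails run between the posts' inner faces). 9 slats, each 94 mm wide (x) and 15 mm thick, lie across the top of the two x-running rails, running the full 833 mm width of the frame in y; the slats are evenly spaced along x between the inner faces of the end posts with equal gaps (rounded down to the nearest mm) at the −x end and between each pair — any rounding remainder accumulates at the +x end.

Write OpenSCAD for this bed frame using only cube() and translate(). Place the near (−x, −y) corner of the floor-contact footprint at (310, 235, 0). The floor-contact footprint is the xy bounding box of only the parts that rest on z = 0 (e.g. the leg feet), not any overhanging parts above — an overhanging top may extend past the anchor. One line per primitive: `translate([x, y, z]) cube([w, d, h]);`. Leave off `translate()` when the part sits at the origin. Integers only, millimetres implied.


translate([310, 235, 0]) cube([60, 60, 450]);
translate([310, 1008, 0]) cube([60, 60, 450]);
translate([2275, 235, 0]) cube([60, 60, 450]);
translate([2275, 1008, 0]) cube([60, 60, 450]);
translate([370, 235, 258]) cube([1905, 33, 126]);
translate([370, 1035, 258]) cube([1905, 33, 126]);
translate([310, 295, 258]) cube([33, 713, 126]);
translate([2302, 295, 258]) cube([33, 713, 126]);
translate([475, 235, 384]) cube([94, 833, 15]);
translate([674, 235, 384]) cube([94, 833, 15]);
translate([873, 235, 384]) cube([94, 833, 15]);
translate([1072, 235, 384]) cube([94, 833, 15]);
translate([1271, 235, 384]) cube([94, 833, 15]);
translate([1470, 235, 384]) cube([94, 833, 15]);
translate([1669, 235, 384]) cube([94, 833, 15]);
translate([1868, 235, 384]) cube([94, 833, 15]);
translate([2067, 235, 384]) cube([94, 833, 15]);


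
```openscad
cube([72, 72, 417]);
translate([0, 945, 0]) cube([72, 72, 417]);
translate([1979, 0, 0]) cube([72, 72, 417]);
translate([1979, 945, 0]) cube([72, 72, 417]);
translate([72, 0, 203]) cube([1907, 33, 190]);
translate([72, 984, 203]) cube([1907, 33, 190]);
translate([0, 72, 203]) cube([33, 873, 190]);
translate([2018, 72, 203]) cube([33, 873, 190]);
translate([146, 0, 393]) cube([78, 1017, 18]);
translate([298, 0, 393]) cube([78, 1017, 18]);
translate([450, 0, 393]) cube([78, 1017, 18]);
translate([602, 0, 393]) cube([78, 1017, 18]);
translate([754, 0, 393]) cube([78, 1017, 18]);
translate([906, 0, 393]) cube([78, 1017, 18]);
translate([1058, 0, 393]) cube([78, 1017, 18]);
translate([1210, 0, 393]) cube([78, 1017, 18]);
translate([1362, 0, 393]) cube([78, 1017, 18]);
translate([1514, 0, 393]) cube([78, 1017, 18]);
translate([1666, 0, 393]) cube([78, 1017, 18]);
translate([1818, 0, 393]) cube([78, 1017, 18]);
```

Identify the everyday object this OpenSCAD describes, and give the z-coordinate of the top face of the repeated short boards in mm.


A bed frame. The slat-top height is 411 mm.

Four posts, four rails, and a row of slats — a bed frame. Slats sit on the rails at z = 203 + 190 = 393; with slat thickness 18, the top is 411 mm.


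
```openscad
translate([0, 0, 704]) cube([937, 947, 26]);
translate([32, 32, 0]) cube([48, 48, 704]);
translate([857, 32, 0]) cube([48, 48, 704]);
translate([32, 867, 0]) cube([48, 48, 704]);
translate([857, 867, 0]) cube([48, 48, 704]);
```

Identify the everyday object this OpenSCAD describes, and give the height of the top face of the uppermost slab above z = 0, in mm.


A table. The table height is 730 mm.

A 937×947×26 slab sits at z = 704 on four 48 mm square posts — a table. The top surface is at 704 + 26 = 730 mm.


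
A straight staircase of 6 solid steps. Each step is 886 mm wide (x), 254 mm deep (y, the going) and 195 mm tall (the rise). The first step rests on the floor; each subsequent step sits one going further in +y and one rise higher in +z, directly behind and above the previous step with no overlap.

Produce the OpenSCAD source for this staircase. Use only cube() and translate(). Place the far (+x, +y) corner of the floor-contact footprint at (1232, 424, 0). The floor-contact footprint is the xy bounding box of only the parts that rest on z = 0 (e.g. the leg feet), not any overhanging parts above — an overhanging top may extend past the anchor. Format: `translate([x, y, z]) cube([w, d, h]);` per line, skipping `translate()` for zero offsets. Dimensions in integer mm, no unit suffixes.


translate([346, 170, 0]) cube([886, 254, 195]);
translate([346, 424, 195]) cube([886, 254, 195]);
translate([346, 678, 390]) cube([886, 254, 195]);
translate([346, 932, 585]) cube([886, 254, 195]);
translate([346, 1186, 780]) cube([886, 254, 195]);
translate([346, 1440, 975]) cube([886, 254, 195]);


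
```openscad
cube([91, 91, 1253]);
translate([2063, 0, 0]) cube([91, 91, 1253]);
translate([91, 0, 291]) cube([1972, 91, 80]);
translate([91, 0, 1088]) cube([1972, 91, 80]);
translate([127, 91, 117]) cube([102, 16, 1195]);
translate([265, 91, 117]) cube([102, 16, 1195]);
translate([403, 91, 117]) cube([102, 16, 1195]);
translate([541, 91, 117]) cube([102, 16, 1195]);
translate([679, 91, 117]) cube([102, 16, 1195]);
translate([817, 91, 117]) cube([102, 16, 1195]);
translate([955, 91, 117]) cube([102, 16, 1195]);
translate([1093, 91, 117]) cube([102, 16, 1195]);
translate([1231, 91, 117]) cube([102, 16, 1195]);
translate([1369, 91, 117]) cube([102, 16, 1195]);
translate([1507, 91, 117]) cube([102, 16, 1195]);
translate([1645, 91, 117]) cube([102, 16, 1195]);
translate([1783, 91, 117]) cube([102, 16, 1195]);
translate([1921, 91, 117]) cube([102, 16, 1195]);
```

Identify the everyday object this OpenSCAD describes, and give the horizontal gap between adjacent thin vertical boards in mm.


A fence section. The picket gap is 36 mm.

Two posts, two rails, 14 pickets — a fence section. Span 1972 mm holds 14 pickets of 102 mm with 15 equal gaps: ⌊(1972 − 14·102) / 15⌋ = 36 mm.


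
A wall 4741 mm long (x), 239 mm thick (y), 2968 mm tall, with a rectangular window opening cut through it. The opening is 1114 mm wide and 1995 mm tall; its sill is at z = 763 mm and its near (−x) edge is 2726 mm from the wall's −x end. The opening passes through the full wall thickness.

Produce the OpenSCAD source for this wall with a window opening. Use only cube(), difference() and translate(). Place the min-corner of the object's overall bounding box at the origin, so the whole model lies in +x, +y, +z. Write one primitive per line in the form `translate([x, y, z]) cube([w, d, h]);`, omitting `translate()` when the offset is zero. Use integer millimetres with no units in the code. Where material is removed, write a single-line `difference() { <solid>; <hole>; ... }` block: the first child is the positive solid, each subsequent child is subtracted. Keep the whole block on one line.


difference() { cube([4741, 239, 2968]); translate([2726, 0, 763]) cube([1114, 239, 1995]); }


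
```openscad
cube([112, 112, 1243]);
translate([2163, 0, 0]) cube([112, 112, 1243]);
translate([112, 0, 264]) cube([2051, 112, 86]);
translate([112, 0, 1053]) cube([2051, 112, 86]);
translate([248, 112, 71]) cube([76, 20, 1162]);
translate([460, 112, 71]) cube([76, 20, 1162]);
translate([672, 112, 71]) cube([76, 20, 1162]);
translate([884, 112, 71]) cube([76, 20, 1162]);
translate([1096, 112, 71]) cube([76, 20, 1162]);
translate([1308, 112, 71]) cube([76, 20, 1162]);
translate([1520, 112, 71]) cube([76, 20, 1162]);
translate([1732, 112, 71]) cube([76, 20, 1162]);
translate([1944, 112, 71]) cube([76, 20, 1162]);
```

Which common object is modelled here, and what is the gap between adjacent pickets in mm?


A fence section. The picket gap is 136 mm.

Two posts, two rails, 9 pickets — a fence section. Span 2051 mm holds 9 pickets of 76 mm with 10 equal gaps: ⌊(2051 − 9·76) / 10⌋ = 136 mm.
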